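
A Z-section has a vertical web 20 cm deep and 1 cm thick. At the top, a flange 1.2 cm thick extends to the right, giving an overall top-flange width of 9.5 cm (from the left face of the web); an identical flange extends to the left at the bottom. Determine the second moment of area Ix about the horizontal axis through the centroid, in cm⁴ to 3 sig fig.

Ix ≈ 2470 cm⁴

Split into non-overlapping primitives; take the origin at the lower-left of the bounding box.
Web: 1 × 20, A = 20 cm², y = 10 cm, Ī = 666.67 cm⁴.
Top flange (beyond web): 8.5 × 1.2, A = 10.2 cm², y = 19.4 cm, Ī = 1.224 cm⁴.
Bottom flange (beyond web): 8.5 × 1.2, A = 10.2 cm², y = 0.6 cm, Ī = 1.224 cm⁴.
Centroid: ȳ = ΣA·y / ΣA = 10 cm.
Transfer each piece to the horizontal axis through the centroid using Ī + A·d² with d = y − 10:
  web: d = 0 cm → contributes +666.67 cm⁴
  top flange (beyond web): d = 9.4 cm → contributes +902.5 cm⁴
  bottom flange (beyond web): d = -9.4 cm → contributes +902.5 cm⁴
Total I = 2471.7 cm⁴.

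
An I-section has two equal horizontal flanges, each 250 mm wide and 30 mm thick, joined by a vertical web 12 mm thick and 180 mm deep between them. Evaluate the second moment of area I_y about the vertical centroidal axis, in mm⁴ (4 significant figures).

I_y ≈ 7.815 × 10⁷ mm⁴

Treat the section as a set of non-overlapping primitives; coordinates are from the bounding-box lower-left.
Bottom flange: 250 × 30, A = 7 500 mm², x = 125 mm, Ī = 39 062 500 mm⁴.
Web: 12 × 180, A = 2 160 mm², x = 125 mm, Ī = 25 920 mm⁴.
Top flange: 250 × 30, A = 7 500 mm², x = 125 mm, Ī = 39 062 500 mm⁴.
By symmetry the centroid is at mid-width, x̄ = 125 mm.
All pieces are centred on the vertical centroidal axis, so I = ΣĪ = 78 150 920 mm⁴.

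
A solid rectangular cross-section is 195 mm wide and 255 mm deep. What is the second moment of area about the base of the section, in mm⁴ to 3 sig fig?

The section: 195 × 255, A = 49 725 mm², y = 127.5 mm, Ī = 269 447 344 mm⁴.
Transfer it to the base of the section using Ī + A·d² with d = y − 0:
  the section: d = 127.5 mm → contributes +1 077 789 375 mm⁴
Total I = 1 077 789 375 mm⁴.

I_base ≈ 1.08 × 10⁹ mm⁴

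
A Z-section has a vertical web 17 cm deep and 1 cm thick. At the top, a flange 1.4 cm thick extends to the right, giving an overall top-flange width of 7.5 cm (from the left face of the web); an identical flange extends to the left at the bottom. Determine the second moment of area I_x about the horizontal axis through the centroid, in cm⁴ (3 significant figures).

Split into non-overlapping primitives; take the origin at the lower-left of the bounding box.
Web: 1 × 17, A = 17 cm², y = 8.5 cm, Ī = 409.42 cm⁴.
Top flange (beyond web): 6.5 × 1.4, A = 9.1 cm², y = 16.3 cm, Ī = 1.4863 cm⁴.
Bottom flange (beyond web): 6.5 × 1.4, A = 9.1 cm², y = 0.7 cm, Ī = 1.4863 cm⁴.
Centroid: ȳ = ΣA·y / ΣA = 8.5 cm.
Transfer each piece to the horizontal axis through the centroid using Ī + A·d² with d = y − 8.5:
  web: d = 0 cm → contributes +409.42 cm⁴
  top flange (beyond web): d = 7.8 cm → contributes +555.13 cm⁴
  bottom flange (beyond web): d = -7.8 cm → contributes +555.13 cm⁴
Total I = 1519.7 cm⁴.

I_x ≈ 1520 cm⁴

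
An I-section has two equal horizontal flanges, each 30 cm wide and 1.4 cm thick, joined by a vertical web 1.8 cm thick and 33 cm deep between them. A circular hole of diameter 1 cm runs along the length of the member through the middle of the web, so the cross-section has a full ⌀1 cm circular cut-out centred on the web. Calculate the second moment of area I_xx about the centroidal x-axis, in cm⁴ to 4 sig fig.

Break the section into simple shapes (no overlaps), measuring from the bottom-left corner of the bounding box.
Bottom flange: 30 × 1.4, A = 42 cm², y = 0.7 cm, Ī = 6.86 cm⁴.
Web: 1.8 × 33, A = 59.4 cm², y = 17.9 cm, Ī = 5390.55 cm⁴.
Top flange: 30 × 1.4, A = 42 cm², y = 35.1 cm, Ī = 6.86 cm⁴.
Hole (subtracted): ⌀1, A = 0.785398 cm², y = 17.9 cm, Ī = 0.0490874 cm⁴.
By symmetry the centroid is at mid-height, ȳ = 17.9 cm.
Transfer each piece to the centroidal x-axis using Ī + A·d² with d = y − 17.9:
  bottom flange: d = -17.2 cm → contributes +12432.1 cm⁴
  web: d = 0 cm → contributes +5390.55 cm⁴
  top flange: d = 17.2 cm → contributes +12432.1 cm⁴
  hole: d = 0 cm → contributes −0.0490874 cm⁴
Total I = 30254.8 cm⁴.

I_xx ≈ 3.025 × 10⁴ cm⁴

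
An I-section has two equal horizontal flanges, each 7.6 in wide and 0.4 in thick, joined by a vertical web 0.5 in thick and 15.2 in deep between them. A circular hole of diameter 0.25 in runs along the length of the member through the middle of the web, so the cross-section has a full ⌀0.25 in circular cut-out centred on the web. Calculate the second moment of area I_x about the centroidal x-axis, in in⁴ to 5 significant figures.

I_x ≈ 516.31 in⁴

Break the section into simple shapes (no overlaps), measuring from the bottom-left corner of the bounding box.
Bottom flange: 7.6 × 0.4, A = 3.04 in², y = 0.2 in, Ī = 0.04053333 in⁴.
Web: 0.5 × 15.2, A = 7.6 in², y = 8 in, Ī = 146.3253 in⁴.
Top flange: 7.6 × 0.4, A = 3.04 in², y = 15.8 in, Ī = 0.04053333 in⁴.
Hole (subtracted): ⌀0.25, A = 0.04908739 in², y = 8 in, Ī = 0.0001917476 in⁴.
By symmetry the centroid is at mid-height, ȳ = 8 in.
Transfer each piece to the centroidal x-axis using Ī + A·d² with d = y − 8:
  bottom flange: d = -7.8 in → contributes +184.9941 in⁴
  web: d = 0 in → contributes +146.3253 in⁴
  top flange: d = 7.8 in → contributes +184.9941 in⁴
  hole: d = 0 in → contributes −0.0001917476 in⁴
Total I = 516.3134 in⁴.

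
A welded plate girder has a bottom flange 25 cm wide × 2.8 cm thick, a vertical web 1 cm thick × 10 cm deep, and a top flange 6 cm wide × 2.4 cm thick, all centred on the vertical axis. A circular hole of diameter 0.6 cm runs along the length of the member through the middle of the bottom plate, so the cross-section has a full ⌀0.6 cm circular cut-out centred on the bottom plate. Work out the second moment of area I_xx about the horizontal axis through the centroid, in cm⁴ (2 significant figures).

I_xx ≈ 2200 cm⁴

Treat the section as a set of non-overlapping primitives; coordinates are from the bounding-box lower-left.
Bottom plate: 25 × 2.8, A = 70 cm², y = 1.4 cm, Ī = 45.73 cm⁴.
Web plate: 1 × 10, A = 10 cm², y = 7.8 cm, Ī = 83.33 cm⁴.
Top plate: 6 × 2.4, A = 14.4 cm², y = 14 cm, Ī = 6.912 cm⁴.
Hole (subtracted): ⌀0.6, A = 0.2827 cm², y = 1.4 cm, Ī = 0.006362 cm⁴.
Centroid: ȳ = ΣA·y / ΣA = 4.008 cm.
Transfer each piece to the horizontal axis through the centroid using Ī + A·d² with d = y − 4.008:
  bottom plate: d = -2.608 cm → contributes +521.8 cm⁴
  web plate: d = 3.792 cm → contributes +227.1 cm⁴
  top plate: d = 9.992 cm → contributes +1 445 cm⁴
  hole: d = -2.608 cm → contributes −1.929 cm⁴
Total I = 2 192 cm⁴.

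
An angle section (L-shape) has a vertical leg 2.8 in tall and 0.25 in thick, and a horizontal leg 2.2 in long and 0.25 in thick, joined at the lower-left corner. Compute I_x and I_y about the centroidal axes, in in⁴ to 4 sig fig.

Decompose the section into non-overlapping parts with the origin at the bottom-left of its bounding rectangle.
Vertical leg: 0.25 × 2.8, A = 0.7 in², y = 1.4 in, Ī = 0.457333 in⁴.
Horizontal leg (remainder): 1.95 × 0.25, A = 0.4875 in², y = 0.125 in, Ī = 0.00253906 in⁴.
Centroid: ȳ = ΣA·y / ΣA = 0.876579 in.
Transfer each piece to the centroidal x-axis using Ī + A·d² with d = y − 0.876579:
  vertical leg: d = 0.523421 in → contributes +0.649112 in⁴
  horizontal leg (remainder): d = -0.751579 in → contributes +0.277914 in⁴
Total I = 0.927026 in⁴.
For the y-axis: x̄ = 0.576579 in.
Repeating about the centroidal y-axis gives I_y = 0.505838 in⁴.

I_x ≈ 0.9270 in⁴, I_y ≈ 0.5058 in⁴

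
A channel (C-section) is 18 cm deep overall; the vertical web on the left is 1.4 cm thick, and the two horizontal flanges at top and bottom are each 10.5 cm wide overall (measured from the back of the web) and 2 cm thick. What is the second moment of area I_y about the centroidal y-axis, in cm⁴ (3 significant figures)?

Decompose the section into non-overlapping parts with the origin at the bottom-left of its bounding rectangle.
Web: 1.4 × 18, A = 25.2 cm², x = 0.7 cm, Ī = 4.116 cm⁴.
Top flange (beyond web): 9.1 × 2, A = 18.2 cm², x = 5.95 cm, Ī = 125.6 cm⁴.
Bottom flange (beyond web): 9.1 × 2, A = 18.2 cm², x = 5.95 cm, Ī = 125.6 cm⁴.
Centroid: x̄ = ΣA·x / ΣA = 3.8023 cm.
Transfer each piece to the centroidal y-axis using Ī + A·d² with d = x − 3.8023:
  web: d = -3.1023 cm → contributes +246.64 cm⁴
  top flange (beyond web): d = 2.1477 cm → contributes +209.55 cm⁴
  bottom flange (beyond web): d = 2.1477 cm → contributes +209.55 cm⁴
Total I = 665.74 cm⁴.

I_y ≈ 666 cm⁴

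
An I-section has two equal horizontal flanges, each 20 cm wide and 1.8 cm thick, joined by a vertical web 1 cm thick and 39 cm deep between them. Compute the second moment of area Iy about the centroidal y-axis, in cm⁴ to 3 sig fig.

Treat the section as a set of non-overlapping primitives; coordinates are from the bounding-box lower-left.
Bottom flange: 20 × 1.8, A = 36 cm², x = 10 cm, Ī = 1 200 cm⁴.
Web: 1 × 39, A = 39 cm², x = 10 cm, Ī = 3.25 cm⁴.
Top flange: 20 × 1.8, A = 36 cm², x = 10 cm, Ī = 1 200 cm⁴.
By symmetry the centroid is at mid-width, x̄ = 10 cm.
All pieces are centred on the centroidal y-axis, so I = ΣĪ = 2403.3 cm⁴.

Iy ≈ 2400 cm⁴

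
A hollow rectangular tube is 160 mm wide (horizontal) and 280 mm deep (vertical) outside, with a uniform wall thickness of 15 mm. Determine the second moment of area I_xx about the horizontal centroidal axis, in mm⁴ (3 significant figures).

I_xx ≈ 1.23 × 10⁸ mm⁴

Split into non-overlapping primitives; take the origin at the lower-left of the bounding box.
Outer rectangle: 160 × 280, A = 44 800 mm², y = 140 mm, Ī = 292 693 333 mm⁴.
Inner void (subtracted): 130 × 250, A = 32 500 mm², y = 140 mm, Ī = 169 270 833 mm⁴.
By symmetry the centroid is at mid-height, ȳ = 140 mm.
All pieces are centred on the horizontal centroidal axis, so I = ΣĪ (holes subtracted) = 123 422 500 mm⁴.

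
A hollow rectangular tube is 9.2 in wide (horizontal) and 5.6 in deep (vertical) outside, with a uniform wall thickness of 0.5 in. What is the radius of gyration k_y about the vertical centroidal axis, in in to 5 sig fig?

Break the section into simple shapes (no overlaps), measuring from the bottom-left corner of the bounding box.
Outer rectangle: 9.2 × 5.6, A = 51.52 in², x = 4.6 in, Ī = 363.3877 in⁴.
Inner void (subtracted): 8.2 × 4.6, A = 37.72 in², x = 4.6 in, Ī = 211.3577 in⁴.
By symmetry the centroid is at mid-width, x̄ = 4.6 in.
All pieces are centred on the vertical centroidal axis, so I = ΣĪ (holes subtracted) = 152.03 in⁴.
Radius of gyration: k = √(I/A) = √(152.03 / 13.8) = 3.319136 in.

k_y ≈ 3.3191 in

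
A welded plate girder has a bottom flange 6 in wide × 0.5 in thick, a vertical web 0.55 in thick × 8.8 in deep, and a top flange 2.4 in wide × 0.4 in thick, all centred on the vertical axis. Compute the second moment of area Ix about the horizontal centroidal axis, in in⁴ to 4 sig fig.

Break the section into simple shapes (no overlaps), measuring from the bottom-left corner of the bounding box.
Bottom plate: 6 × 0.5, A = 3 in², y = 0.25 in, Ī = 0.0625 in⁴.
Web plate: 0.55 × 8.8, A = 4.84 in², y = 4.9 in, Ī = 31.2341 in⁴.
Top plate: 2.4 × 0.4, A = 0.96 in², y = 9.5 in, Ī = 0.0128 in⁴.
Centroid: ȳ = ΣA·y / ΣA = 3.81659 in.
Transfer each piece to the horizontal centroidal axis using Ī + A·d² with d = y − 3.81659:
  bottom plate: d = -3.56659 in → contributes +38.2242 in⁴
  web plate: d = 1.08341 in → contributes +36.9152 in⁴
  top plate: d = 5.68341 in → contributes +31.0219 in⁴
Total I = 106.161 in⁴.

Ix ≈ 106.2 in⁴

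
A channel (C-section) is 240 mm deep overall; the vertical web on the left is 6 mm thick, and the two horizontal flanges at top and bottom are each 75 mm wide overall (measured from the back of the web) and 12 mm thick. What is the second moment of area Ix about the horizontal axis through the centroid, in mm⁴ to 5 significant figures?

Treat the section as a set of non-overlapping primitives; coordinates are from the bounding-box lower-left.
Web: 6 × 240, A = 1 440 mm², y = 120 mm, Ī = 6 912 000 mm⁴.
Top flange (beyond web): 69 × 12, A = 828 mm², y = 234 mm, Ī = 9 936 mm⁴.
Bottom flange (beyond web): 69 × 12, A = 828 mm², y = 6 mm, Ī = 9 936 mm⁴.
By symmetry the centroid is at mid-height, ȳ = 120 mm.
Transfer each piece to the horizontal axis through the centroid using Ī + A·d² with d = y − 120:
  web: d = 0 mm → contributes +6 912 000 mm⁴
  top flange (beyond web): d = 114 mm → contributes +10 770 624 mm⁴
  bottom flange (beyond web): d = -114 mm → contributes +10 770 624 mm⁴
Total I = 28 453 248 mm⁴.

Ix ≈ 2.8453 × 10⁷ mm⁴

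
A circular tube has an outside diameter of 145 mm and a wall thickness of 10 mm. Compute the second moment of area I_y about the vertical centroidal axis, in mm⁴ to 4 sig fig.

Treat the section as a set of non-overlapping primitives; coordinates are from the bounding-box lower-left.
Outer circle: ⌀145, A = 16 513 mm², x = 72.5 mm, Ī = 21 699 109 mm⁴.
Bore (subtracted): ⌀125, A = 12271.8 mm², x = 72.5 mm, Ī = 11 984 225 mm⁴.
By symmetry the centroid is at mid-width, x̄ = 72.5 mm.
All pieces are centred on the vertical centroidal axis, so I = ΣĪ (holes subtracted) = 9 714 884 mm⁴.

I_y ≈ 9.715 × 10⁶ mm⁴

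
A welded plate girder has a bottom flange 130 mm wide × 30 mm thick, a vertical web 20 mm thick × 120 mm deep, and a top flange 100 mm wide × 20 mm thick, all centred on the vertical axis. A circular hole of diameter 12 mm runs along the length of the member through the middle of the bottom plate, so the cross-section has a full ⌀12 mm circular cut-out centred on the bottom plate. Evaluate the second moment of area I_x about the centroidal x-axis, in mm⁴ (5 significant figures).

Decompose the section into non-overlapping parts with the origin at the bottom-left of its bounding rectangle.
Bottom plate: 130 × 30, A = 3 900 mm², y = 15 mm, Ī = 292 500 mm⁴.
Web plate: 20 × 120, A = 2 400 mm², y = 90 mm, Ī = 2 880 000 mm⁴.
Top plate: 100 × 20, A = 2 000 mm², y = 160 mm, Ī = 66666.67 mm⁴.
Hole (subtracted): ⌀12, A = 113.0973 mm², y = 15 mm, Ī = 1017.876 mm⁴.
Centroid: ȳ = ΣA·y / ΣA = 72.40877 mm.
Transfer each piece to the centroidal x-axis using Ī + A·d² with d = y − 72.40877:
  bottom plate: d = -57.40877 mm → contributes +13 145 990 mm⁴
  web plate: d = 17.59123 mm → contributes +3 622 683 mm⁴
  top plate: d = 87.59123 mm → contributes +15 411 114 mm⁴
  hole: d = -57.40877 mm → contributes −373760.3 mm⁴
Total I = 31 806 028 mm⁴.

I_x ≈ 3.1806 × 10⁷ mm⁴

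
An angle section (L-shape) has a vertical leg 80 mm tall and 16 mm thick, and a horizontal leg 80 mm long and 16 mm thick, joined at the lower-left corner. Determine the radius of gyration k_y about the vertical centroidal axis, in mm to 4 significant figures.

Treat the section as a set of non-overlapping primitives; coordinates are from the bounding-box lower-left.
Vertical leg: 16 × 80, A = 1 280 mm², x = 8 mm, Ī = 27306.7 mm⁴.
Horizontal leg (remainder): 64 × 16, A = 1 024 mm², x = 48 mm, Ī = 349 525 mm⁴.
Centroid: x̄ = ΣA·x / ΣA = 25.7778 mm.
Transfer each piece to the vertical centroidal axis using Ī + A·d² with d = x − 25.7778:
  vertical leg: d = -17.7778 mm → contributes +431 850 mm⁴
  horizontal leg (remainder): d = 22.2222 mm → contributes +855 204 mm⁴
Total I = 1 287 054 mm⁴.
Radius of gyration: k = √(I/A) = √(1 287 054 / 2 304) = 23.6351 mm.

k_y ≈ 23.64 mm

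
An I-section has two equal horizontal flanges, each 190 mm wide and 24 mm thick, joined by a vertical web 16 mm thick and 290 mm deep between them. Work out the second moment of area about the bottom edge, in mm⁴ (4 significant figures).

Break the section into simple shapes (no overlaps), measuring from the bottom-left corner of the bounding box.
Bottom flange: 190 × 24, A = 4 560 mm², y = 12 mm, Ī = 218 880 mm⁴.
Web: 16 × 290, A = 4 640 mm², y = 169 mm, Ī = 32 518 667 mm⁴.
Top flange: 190 × 24, A = 4 560 mm², y = 326 mm, Ī = 218 880 mm⁴.
Transfer each piece to the bottom edge using Ī + A·d² with d = y − 0:
  bottom flange: d = 12 mm → contributes +875 520 mm⁴
  web: d = 169 mm → contributes +165 041 707 mm⁴
  top flange: d = 326 mm → contributes +484 837 440 mm⁴
Total I = 650 754 667 mm⁴.

I_base ≈ 6.508 × 10⁸ mm⁴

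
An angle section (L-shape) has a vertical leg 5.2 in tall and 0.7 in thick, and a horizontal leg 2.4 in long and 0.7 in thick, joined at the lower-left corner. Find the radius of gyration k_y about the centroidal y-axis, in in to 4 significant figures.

k_y ≈ 0.5979 in

Decompose the section into non-overlapping parts with the origin at the bottom-left of its bounding rectangle.
Vertical leg: 0.7 × 5.2, A = 3.64 in², x = 0.35 in, Ī = 0.148633 in⁴.
Horizontal leg (remainder): 1.7 × 0.7, A = 1.19 in², x = 1.55 in, Ī = 0.286592 in⁴.
Centroid: x̄ = ΣA·x / ΣA = 0.645652 in.
Transfer each piece to the centroidal y-axis using Ī + A·d² with d = x − 0.645652:
  vertical leg: d = -0.295652 in → contributes +0.466806 in⁴
  horizontal leg (remainder): d = 0.904348 in → contributes +1.25983 in⁴
Total I = 1.72663 in⁴.
Radius of gyration: k = √(I/A) = √(1.72663 / 4.83) = 0.597897 in.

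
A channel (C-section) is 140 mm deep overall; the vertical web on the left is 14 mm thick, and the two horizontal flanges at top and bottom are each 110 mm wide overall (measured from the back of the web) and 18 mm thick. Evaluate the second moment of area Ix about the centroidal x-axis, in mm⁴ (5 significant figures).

Break the section into simple shapes (no overlaps), measuring from the bottom-left corner of the bounding box.
Web: 14 × 140, A = 1 960 mm², y = 70 mm, Ī = 3 201 333 mm⁴.
Top flange (beyond web): 96 × 18, A = 1 728 mm², y = 131 mm, Ī = 46 656 mm⁴.
Bottom flange (beyond web): 96 × 18, A = 1 728 mm², y = 9 mm, Ī = 46 656 mm⁴.
By symmetry the centroid is at mid-height, ȳ = 70 mm.
Transfer each piece to the centroidal x-axis using Ī + A·d² with d = y − 70:
  web: d = 0 mm → contributes +3 201 333 mm⁴
  top flange (beyond web): d = 61 mm → contributes +6 476 544 mm⁴
  bottom flange (beyond web): d = -61 mm → contributes +6 476 544 mm⁴
Total I = 16 154 421 mm⁴.

Ix ≈ 1.6154 × 10⁷ mm⁴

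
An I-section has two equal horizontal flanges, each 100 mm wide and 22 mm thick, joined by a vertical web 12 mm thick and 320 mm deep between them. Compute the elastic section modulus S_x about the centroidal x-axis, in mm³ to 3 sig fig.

Break the section into simple shapes (no overlaps), measuring from the bottom-left corner of the bounding box.
Bottom flange: 100 × 22, A = 2 200 mm², y = 11 mm, Ī = 88 733 mm⁴.
Web: 12 × 320, A = 3 840 mm², y = 182 mm, Ī = 32 768 000 mm⁴.
Top flange: 100 × 22, A = 2 200 mm², y = 353 mm, Ī = 88 733 mm⁴.
By symmetry the centroid is at mid-height, ȳ = 182 mm.
Transfer each piece to the centroidal x-axis using Ī + A·d² with d = y − 182:
  bottom flange: d = -171 mm → contributes +64 418 933 mm⁴
  web: d = 0 mm → contributes +32 768 000 mm⁴
  top flange: d = 171 mm → contributes +64 418 933 mm⁴
Total I = 161 605 867 mm⁴.
Extreme fibre distance c = 182 mm; S = I/c = 887 944 mm³.

S_x ≈ 8.88 × 10⁵ mm³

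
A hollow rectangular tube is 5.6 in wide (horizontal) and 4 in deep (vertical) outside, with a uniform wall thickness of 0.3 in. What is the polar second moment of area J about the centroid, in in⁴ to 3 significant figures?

Treat the section as a set of non-overlapping primitives; coordinates are from the bounding-box lower-left.
Outer rectangle: 5.6 × 4, A = 22.4 in², y = 2 in, Ī = 29.867 in⁴.
Inner void (subtracted): 5 × 3.4, A = 17 in², y = 2 in, Ī = 16.377 in⁴.
By symmetry the centroid is at mid-height, ȳ = 2 in.
All pieces are centred on the centroidal x-axis, so I = ΣĪ (holes subtracted) = 13.49 in⁴.
Repeating about the centroidal y-axis gives I_y = 23.122 in⁴.
Polar second moment: J = I_x + I_y = 36.612 in⁴.

J ≈ 36.6 in⁴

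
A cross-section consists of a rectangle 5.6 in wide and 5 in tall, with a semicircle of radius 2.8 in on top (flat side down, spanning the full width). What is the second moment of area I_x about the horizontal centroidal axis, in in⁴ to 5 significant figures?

I_x ≈ 181.44 in⁴

Break the section into simple shapes (no overlaps), measuring from the bottom-left corner of the bounding box.
Rectangular body: 5.6 × 5, A = 28 in², y = 2.5 in, Ī = 58.33333 in⁴.
Semicircular cap: semicircle r = 2.8, A = 12.31504 in², y = 6.188357 in, Ī = 6.746277 in⁴.
Centroid: ȳ = ΣA·y / ΣA = 3.626683 in.
Transfer each piece to the horizontal centroidal axis using Ī + A·d² with d = y − 3.626683:
  rectangular body: d = -1.126683 in → contributes +93.87694 in⁴
  semicircular cap: d = 2.561674 in → contributes +87.55972 in⁴
Total I = 181.4367 in⁴.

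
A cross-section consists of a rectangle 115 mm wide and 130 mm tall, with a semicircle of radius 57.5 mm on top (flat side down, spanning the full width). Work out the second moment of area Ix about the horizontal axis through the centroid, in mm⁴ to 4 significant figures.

Treat the section as a set of non-overlapping primitives; coordinates are from the bounding-box lower-left.
Rectangular body: 115 × 130, A = 14 950 mm², y = 65 mm, Ī = 21 054 583 mm⁴.
Semicircular cap: semicircle r = 57.5, A = 5193.45 mm², y = 154.404 mm, Ī = 1 199 785 mm⁴.
Centroid: ȳ = ΣA·y / ΣA = 88.0504 mm.
Transfer each piece to the horizontal axis through the centroid using Ī + A·d² with d = y − 88.0504:
  rectangular body: d = -23.0504 mm → contributes +28 997 799 mm⁴
  semicircular cap: d = 66.3534 mm → contributes +24 065 353 mm⁴
Total I = 53 063 152 mm⁴.

Ix ≈ 5.306 × 10⁷ mm⁴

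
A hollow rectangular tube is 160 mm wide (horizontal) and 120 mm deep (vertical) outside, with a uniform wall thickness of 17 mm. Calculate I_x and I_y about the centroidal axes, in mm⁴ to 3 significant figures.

I_x ≈ 1.64 × 10⁷ mm⁴, I_y ≈ 2.66 × 10⁷ mm⁴

Treat the section as a set of non-overlapping primitives; coordinates are from the bounding-box lower-left.
Outer rectangle: 160 × 120, A = 19 200 mm², y = 60 mm, Ī = 23 040 000 mm⁴.
Inner void (subtracted): 126 × 86, A = 10 836 mm², y = 60 mm, Ī = 6 678 588 mm⁴.
By symmetry the centroid is at mid-height, ȳ = 60 mm.
All pieces are centred on the centroidal x-axis, so I = ΣĪ (holes subtracted) = 16 361 412 mm⁴.
Repeating about the centroidal y-axis gives I_y = 26 623 972 mm⁴.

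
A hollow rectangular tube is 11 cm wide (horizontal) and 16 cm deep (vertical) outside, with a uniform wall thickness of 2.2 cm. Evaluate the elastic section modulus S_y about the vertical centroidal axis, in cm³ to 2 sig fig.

Split into non-overlapping primitives; take the origin at the lower-left of the bounding box.
Outer rectangle: 11 × 16, A = 176 cm², x = 5.5 cm, Ī = 1 775 cm⁴.
Inner void (subtracted): 6.6 × 11.6, A = 76.56 cm², x = 5.5 cm, Ī = 277.9 cm⁴.
By symmetry the centroid is at mid-width, x̄ = 5.5 cm.
All pieces are centred on the vertical centroidal axis, so I = ΣĪ (holes subtracted) = 1 497 cm⁴.
Extreme fibre distance c = 5.5 cm; S = I/c = 272.1 cm³.

S_y ≈ 270 cm³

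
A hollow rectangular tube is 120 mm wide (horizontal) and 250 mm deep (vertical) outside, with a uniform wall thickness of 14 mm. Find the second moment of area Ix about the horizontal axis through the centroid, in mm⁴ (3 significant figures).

Decompose the section into non-overlapping parts with the origin at the bottom-left of its bounding rectangle.
Outer rectangle: 120 × 250, A = 30 000 mm², y = 125 mm, Ī = 156 250 000 mm⁴.
Inner void (subtracted): 92 × 222, A = 20 424 mm², y = 125 mm, Ī = 83 881 368 mm⁴.
By symmetry the centroid is at mid-height, ȳ = 125 mm.
All pieces are centred on the horizontal axis through the centroid, so I = ΣĪ (holes subtracted) = 72 368 632 mm⁴.

Ix ≈ 7.24 × 10⁷ mm⁴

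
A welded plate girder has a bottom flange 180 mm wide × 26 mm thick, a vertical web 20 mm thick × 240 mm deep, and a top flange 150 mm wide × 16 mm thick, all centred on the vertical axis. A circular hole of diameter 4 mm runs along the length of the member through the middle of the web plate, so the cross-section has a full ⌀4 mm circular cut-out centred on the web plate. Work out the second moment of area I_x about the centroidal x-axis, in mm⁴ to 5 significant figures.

Decompose the section into non-overlapping parts with the origin at the bottom-left of its bounding rectangle.
Bottom plate: 180 × 26, A = 4 680 mm², y = 13 mm, Ī = 263 640 mm⁴.
Web plate: 20 × 240, A = 4 800 mm², y = 146 mm, Ī = 23 040 000 mm⁴.
Top plate: 150 × 16, A = 2 400 mm², y = 274 mm, Ī = 51 200 mm⁴.
Hole (subtracted): ⌀4, A = 12.56637 mm², y = 146 mm, Ī = 12.56637 mm⁴.
Centroid: ȳ = ΣA·y / ΣA = 119.4365 mm.
Transfer each piece to the centroidal x-axis using Ī + A·d² with d = y − 119.4365:
  bottom plate: d = -106.4365 mm → contributes +53 282 138 mm⁴
  web plate: d = 26.56345 mm → contributes +26 426 961 mm⁴
  top plate: d = 154.5635 mm → contributes +57 386 865 mm⁴
  hole: d = 26.56345 mm → contributes −8879.611 mm⁴
Total I = 137 087 085 mm⁴.

I_x ≈ 1.3709 × 10⁸ mm⁴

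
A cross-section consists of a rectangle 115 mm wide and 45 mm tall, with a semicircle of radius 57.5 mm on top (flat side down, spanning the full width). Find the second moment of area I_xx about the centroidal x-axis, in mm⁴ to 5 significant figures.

I_xx ≈ 7.7756 × 10⁶ mm⁴

Treat the section as a set of non-overlapping primitives; coordinates are from the bounding-box lower-left.
Rectangular body: 115 × 45, A = 5 175 mm², y = 22.5 mm, Ī = 873281.3 mm⁴.
Semicircular cap: semicircle r = 57.5, A = 5193.445 mm², y = 69.40376 mm, Ī = 1 199 785 mm⁴.
Centroid: ȳ = ΣA·y / ΣA = 45.9936 mm.
Transfer each piece to the centroidal x-axis using Ī + A·d² with d = y − 45.9936:
  rectangular body: d = -23.4936 mm → contributes +3 729 618 mm⁴
  semicircular cap: d = 23.41016 mm → contributes +4 045 978 mm⁴
Total I = 7 775 596 mm⁴.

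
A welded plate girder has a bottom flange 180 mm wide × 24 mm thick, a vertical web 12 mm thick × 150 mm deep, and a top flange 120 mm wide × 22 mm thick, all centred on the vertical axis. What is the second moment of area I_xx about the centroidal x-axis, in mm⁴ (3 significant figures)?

I_xx ≈ 5.34 × 10⁷ mm⁴

Split into non-overlapping primitives; take the origin at the lower-left of the bounding box.
Bottom plate: 180 × 24, A = 4 320 mm², y = 12 mm, Ī = 207 360 mm⁴.
Web plate: 12 × 150, A = 1 800 mm², y = 99 mm, Ī = 3 375 000 mm⁴.
Top plate: 120 × 22, A = 2 640 mm², y = 185 mm, Ī = 106 480 mm⁴.
Centroid: ȳ = ΣA·y / ΣA = 82.014 mm.
Transfer each piece to the centroidal x-axis using Ī + A·d² with d = y − 82.014:
  bottom plate: d = -70.014 mm → contributes +21 383 646 mm⁴
  web plate: d = 16.986 mm → contributes +3 894 362 mm⁴
  top plate: d = 102.99 mm → contributes +28 106 791 mm⁴
Total I = 53 384 798 mm⁴.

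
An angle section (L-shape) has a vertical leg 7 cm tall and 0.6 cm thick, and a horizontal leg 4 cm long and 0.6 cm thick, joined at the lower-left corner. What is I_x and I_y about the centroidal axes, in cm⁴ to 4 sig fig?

I_x ≈ 31.27 cm⁴, I_y ≈ 7.584 cm⁴

Decompose the section into non-overlapping parts with the origin at the bottom-left of its bounding rectangle.
Vertical leg: 0.6 × 7, A = 4.2 cm², y = 3.5 cm, Ī = 17.15 cm⁴.
Horizontal leg (remainder): 3.4 × 0.6, A = 2.04 cm², y = 0.3 cm, Ī = 0.0612 cm⁴.
Centroid: ȳ = ΣA·y / ΣA = 2.45385 cm.
Transfer each piece to the centroidal x-axis using Ī + A·d² with d = y − 2.45385:
  vertical leg: d = 1.04615 cm → contributes +21.7466 cm⁴
  horizontal leg (remainder): d = -2.15385 cm → contributes +9.52487 cm⁴
Total I = 31.2715 cm⁴.
For the y-axis: x̄ = 0.953846 cm.
Repeating about the centroidal y-axis gives I_y = 7.58351 cm⁴.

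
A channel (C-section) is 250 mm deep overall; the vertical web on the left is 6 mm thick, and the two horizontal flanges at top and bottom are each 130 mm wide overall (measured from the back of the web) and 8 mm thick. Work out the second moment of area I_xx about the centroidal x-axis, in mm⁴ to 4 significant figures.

Break the section into simple shapes (no overlaps), measuring from the bottom-left corner of the bounding box.
Web: 6 × 250, A = 1 500 mm², y = 125 mm, Ī = 7 812 500 mm⁴.
Top flange (beyond web): 124 × 8, A = 992 mm², y = 246 mm, Ī = 5290.67 mm⁴.
Bottom flange (beyond web): 124 × 8, A = 992 mm², y = 4 mm, Ī = 5290.67 mm⁴.
By symmetry the centroid is at mid-height, ȳ = 125 mm.
Transfer each piece to the centroidal x-axis using Ī + A·d² with d = y − 125:
  web: d = 0 mm → contributes +7 812 500 mm⁴
  top flange (beyond web): d = 121 mm → contributes +14 529 163 mm⁴
  bottom flange (beyond web): d = -121 mm → contributes +14 529 163 mm⁴
Total I = 36 870 825 mm⁴.

I_xx ≈ 3.687 × 10⁷ mm⁴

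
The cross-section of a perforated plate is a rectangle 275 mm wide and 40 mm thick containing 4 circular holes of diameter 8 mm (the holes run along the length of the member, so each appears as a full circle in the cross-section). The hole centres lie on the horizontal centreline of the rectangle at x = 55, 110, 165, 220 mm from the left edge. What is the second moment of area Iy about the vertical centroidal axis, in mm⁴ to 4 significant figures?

Iy ≈ 6.856 × 10⁷ mm⁴

Treat the section as a set of non-overlapping primitives; coordinates are from the bounding-box lower-left.
Plate: 275 × 40, A = 11 000 mm², x = 137.5 mm, Ī = 69 322 917 mm⁴.
Hole 1 (subtracted): ⌀8, A = 50.2655 mm², x = 55 mm, Ī = 201.062 mm⁴.
Hole 2 (subtracted): ⌀8, A = 50.2655 mm², x = 110 mm, Ī = 201.062 mm⁴.
Hole 3 (subtracted): ⌀8, A = 50.2655 mm², x = 165 mm, Ī = 201.062 mm⁴.
Hole 4 (subtracted): ⌀8, A = 50.2655 mm², x = 220 mm, Ī = 201.062 mm⁴.
By symmetry the centroid is at mid-width, x̄ = 137.5 mm.
Transfer each piece to the vertical centroidal axis using Ī + A·d² with d = x − 137.5:
  plate: d = 0 mm → contributes +69 322 917 mm⁴
  hole 1: d = -82.5 mm → contributes −342 321 mm⁴
  hole 2: d = -27.5 mm → contributes −38214.3 mm⁴
  hole 3: d = 27.5 mm → contributes −38214.3 mm⁴
  hole 4: d = 82.5 mm → contributes −342 321 mm⁴
Total I = 68 561 847 mm⁴.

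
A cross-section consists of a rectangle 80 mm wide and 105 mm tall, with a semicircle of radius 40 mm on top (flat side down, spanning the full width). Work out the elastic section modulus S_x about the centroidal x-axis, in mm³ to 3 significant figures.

Decompose the section into non-overlapping parts with the origin at the bottom-left of its bounding rectangle.
Rectangular body: 80 × 105, A = 8 400 mm², y = 52.5 mm, Ī = 7 717 500 mm⁴.
Semicircular cap: semicircle r = 40, A = 2513.3 mm², y = 121.98 mm, Ī = 280 978 mm⁴.
Centroid: ȳ = ΣA·y / ΣA = 68.5 mm.
Transfer each piece to the centroidal x-axis using Ī + A·d² with d = y − 68.5:
  rectangular body: d = -16 mm → contributes +9 867 929 mm⁴
  semicircular cap: d = 53.476 mm → contributes +7 468 257 mm⁴
Total I = 17 336 186 mm⁴.
Extreme fibre distance c = 76.5 mm; S = I/c = 226 617 mm³.

S_x ≈ 2.27 × 10⁵ mm³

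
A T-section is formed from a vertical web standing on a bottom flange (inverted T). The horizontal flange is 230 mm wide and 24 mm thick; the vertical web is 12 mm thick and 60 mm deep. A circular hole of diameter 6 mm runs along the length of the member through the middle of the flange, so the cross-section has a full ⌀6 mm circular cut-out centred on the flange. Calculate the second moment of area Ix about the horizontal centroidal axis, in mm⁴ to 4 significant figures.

Ix ≈ 1.604 × 10⁶ mm⁴

Decompose the section into non-overlapping parts with the origin at the bottom-left of its bounding rectangle.
Flange: 230 × 24, A = 5 520 mm², y = 12 mm, Ī = 264 960 mm⁴.
Web: 12 × 60, A = 720 mm², y = 54 mm, Ī = 216 000 mm⁴.
Hole (subtracted): ⌀6, A = 28.2743 mm², y = 12 mm, Ī = 63.6173 mm⁴.
Centroid: ȳ = ΣA·y / ΣA = 16.8682 mm.
Transfer each piece to the horizontal centroidal axis using Ī + A·d² with d = y − 16.8682:
  flange: d = -4.86821 mm → contributes +395 781 mm⁴
  web: d = 37.1318 mm → contributes +1 208 714 mm⁴
  hole: d = -4.86821 mm → contributes −733.705 mm⁴
Total I = 1 603 762 mm⁴.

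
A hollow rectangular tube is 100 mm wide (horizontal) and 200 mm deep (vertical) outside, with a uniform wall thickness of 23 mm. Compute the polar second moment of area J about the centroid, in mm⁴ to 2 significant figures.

Break the section into simple shapes (no overlaps), measuring from the bottom-left corner of the bounding box.
Outer rectangle: 100 × 200, A = 20 000 mm², y = 100 mm, Ī = 66 666 667 mm⁴.
Inner void (subtracted): 54 × 154, A = 8 316 mm², y = 100 mm, Ī = 16 435 188 mm⁴.
By symmetry the centroid is at mid-height, ȳ = 100 mm.
All pieces are centred on the centroidal x-axis, so I = ΣĪ (holes subtracted) = 50 231 479 mm⁴.
Repeating about the centroidal y-axis gives I_y = 14 645 879 mm⁴.
Polar second moment: J = I_x + I_y = 64 877 357 mm⁴.

J ≈ 6.5 × 10⁷ mm⁴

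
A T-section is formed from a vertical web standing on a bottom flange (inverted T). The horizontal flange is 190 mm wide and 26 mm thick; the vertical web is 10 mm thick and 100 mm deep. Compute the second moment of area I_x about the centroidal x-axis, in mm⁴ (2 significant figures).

Break the section into simple shapes (no overlaps), measuring from the bottom-left corner of the bounding box.
Flange: 190 × 26, A = 4 940 mm², y = 13 mm, Ī = 278 287 mm⁴.
Web: 10 × 100, A = 1 000 mm², y = 76 mm, Ī = 833 333 mm⁴.
Centroid: ȳ = ΣA·y / ΣA = 23.61 mm.
Transfer each piece to the centroidal x-axis using Ī + A·d² with d = y − 23.61:
  flange: d = -10.61 mm → contributes +833 980 mm⁴
  web: d = 52.39 mm → contributes +3 578 458 mm⁴
Total I = 4 412 438 mm⁴.

I_x ≈ 4.4 × 10⁶ mm⁴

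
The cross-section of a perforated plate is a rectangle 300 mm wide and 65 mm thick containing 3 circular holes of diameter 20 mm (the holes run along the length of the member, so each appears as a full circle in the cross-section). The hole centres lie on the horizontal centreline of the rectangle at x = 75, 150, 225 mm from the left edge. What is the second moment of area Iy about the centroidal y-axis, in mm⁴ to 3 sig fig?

Break the section into simple shapes (no overlaps), measuring from the bottom-left corner of the bounding box.
Plate: 300 × 65, A = 19 500 mm², x = 150 mm, Ī = 146 250 000 mm⁴.
Hole 1 (subtracted): ⌀20, A = 314.16 mm², x = 75 mm, Ī = 7 854 mm⁴.
Hole 2 (subtracted): ⌀20, A = 314.16 mm², x = 150 mm, Ī = 7 854 mm⁴.
Hole 3 (subtracted): ⌀20, A = 314.16 mm², x = 225 mm, Ī = 7 854 mm⁴.
By symmetry the centroid is at mid-width, x̄ = 150 mm.
Transfer each piece to the centroidal y-axis using Ī + A·d² with d = x − 150:
  plate: d = 0 mm → contributes +146 250 000 mm⁴
  hole 1: d = -75 mm → contributes −1 775 000 mm⁴
  hole 2: d = 0 mm → contributes −7 854 mm⁴
  hole 3: d = 75 mm → contributes −1 775 000 mm⁴
Total I = 142 692 146 mm⁴.

Iy ≈ 1.43 × 10⁸ mm⁴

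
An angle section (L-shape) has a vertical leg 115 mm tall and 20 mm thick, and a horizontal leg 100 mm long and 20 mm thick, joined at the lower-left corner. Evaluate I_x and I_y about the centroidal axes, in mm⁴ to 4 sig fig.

Split into non-overlapping primitives; take the origin at the lower-left of the bounding box.
Vertical leg: 20 × 115, A = 2 300 mm², y = 57.5 mm, Ī = 2 534 792 mm⁴.
Horizontal leg (remainder): 80 × 20, A = 1 600 mm², y = 10 mm, Ī = 53333.3 mm⁴.
Centroid: ȳ = ΣA·y / ΣA = 38.0128 mm.
Transfer each piece to the centroidal x-axis using Ī + A·d² with d = y − 38.0128:
  vertical leg: d = 19.4872 mm → contributes +3 408 217 mm⁴
  horizontal leg (remainder): d = -28.0128 mm → contributes +1 308 882 mm⁴
Total I = 4 717 099 mm⁴.
For the y-axis: x̄ = 30.5128 mm.
Repeating about the centroidal y-axis gives I_y = 3 288 974 mm⁴.

I_x ≈ 4.717 × 10⁶ mm⁴, I_y ≈ 3.289 × 10⁶ mm⁴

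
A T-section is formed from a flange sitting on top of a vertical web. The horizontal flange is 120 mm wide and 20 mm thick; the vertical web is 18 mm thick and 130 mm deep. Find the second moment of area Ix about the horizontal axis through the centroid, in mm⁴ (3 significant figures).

Split into non-overlapping primitives; take the origin at the lower-left of the bounding box.
Flange: 120 × 20, A = 2 400 mm², y = 140 mm, Ī = 80 000 mm⁴.
Web: 18 × 130, A = 2 340 mm², y = 65 mm, Ī = 3 295 500 mm⁴.
Centroid: ȳ = ΣA·y / ΣA = 102.97 mm.
Transfer each piece to the horizontal axis through the centroid using Ī + A·d² with d = y − 102.97:
  flange: d = 37.025 mm → contributes +3 370 098 mm⁴
  web: d = -37.975 mm → contributes +6 669 959 mm⁴
Total I = 10 040 057 mm⁴.

Ix ≈ 1.00 × 10⁷ mm⁴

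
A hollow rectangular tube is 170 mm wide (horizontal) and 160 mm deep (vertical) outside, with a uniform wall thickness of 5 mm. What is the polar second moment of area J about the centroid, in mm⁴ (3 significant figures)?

J ≈ 2.73 × 10⁷ mm⁴

Split into non-overlapping primitives; take the origin at the lower-left of the bounding box.
Outer rectangle: 170 × 160, A = 27 200 mm², y = 80 mm, Ī = 58 026 667 mm⁴.
Inner void (subtracted): 160 × 150, A = 24 000 mm², y = 80 mm, Ī = 45 000 000 mm⁴.
By symmetry the centroid is at mid-height, ȳ = 80 mm.
All pieces are centred on the centroidal x-axis, so I = ΣĪ (holes subtracted) = 13 026 667 mm⁴.
Repeating about the centroidal y-axis gives I_y = 14 306 667 mm⁴.
Polar second moment: J = I_x + I_y = 27 333 333 mm⁴.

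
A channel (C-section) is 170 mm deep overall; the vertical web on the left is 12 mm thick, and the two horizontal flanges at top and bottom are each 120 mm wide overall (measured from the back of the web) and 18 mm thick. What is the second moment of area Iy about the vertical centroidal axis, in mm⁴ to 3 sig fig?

Iy ≈ 8.62 × 10⁶ mm⁴

Break the section into simple shapes (no overlaps), measuring from the bottom-left corner of the bounding box.
Web: 12 × 170, A = 2 040 mm², x = 6 mm, Ī = 24 480 mm⁴.
Top flange (beyond web): 108 × 18, A = 1 944 mm², x = 66 mm, Ī = 1 889 568 mm⁴.
Bottom flange (beyond web): 108 × 18, A = 1 944 mm², x = 66 mm, Ī = 1 889 568 mm⁴.
Centroid: x̄ = ΣA·x / ΣA = 45.352 mm.
Transfer each piece to the vertical centroidal axis using Ī + A·d² with d = x − 45.352:
  web: d = -39.352 mm → contributes +3 183 619 mm⁴
  top flange (beyond web): d = 20.648 mm → contributes +2 718 355 mm⁴
  bottom flange (beyond web): d = 20.648 mm → contributes +2 718 355 mm⁴
Total I = 8 620 329 mm⁴.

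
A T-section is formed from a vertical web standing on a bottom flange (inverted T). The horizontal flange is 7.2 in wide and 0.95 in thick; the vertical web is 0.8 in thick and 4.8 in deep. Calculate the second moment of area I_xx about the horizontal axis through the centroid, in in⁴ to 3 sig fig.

Split into non-overlapping primitives; take the origin at the lower-left of the bounding box.
Flange: 7.2 × 0.95, A = 6.84 in², y = 0.475 in, Ī = 0.51443 in⁴.
Web: 0.8 × 4.8, A = 3.84 in², y = 3.35 in, Ī = 7.3728 in⁴.
Centroid: ȳ = ΣA·y / ΣA = 1.5087 in.
Transfer each piece to the horizontal axis through the centroid using Ī + A·d² with d = y − 1.5087:
  flange: d = -1.0337 in → contributes +7.8233 in⁴
  web: d = 1.8413 in → contributes +20.392 in⁴
Total I = 28.215 in⁴.

I_xx ≈ 28.2 in⁴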